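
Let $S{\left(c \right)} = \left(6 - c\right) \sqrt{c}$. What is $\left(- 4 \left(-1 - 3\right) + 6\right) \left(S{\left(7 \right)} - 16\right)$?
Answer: $-352 - 22 \sqrt{7} \approx -410.21$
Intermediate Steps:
$S{\left(c \right)} = \sqrt{c} \left(6 - c\right)$
$\left(- 4 \left(-1 - 3\right) + 6\right) \left(S{\left(7 \right)} - 16\right) = \left(- 4 \left(-1 - 3\right) + 6\right) \left(\sqrt{7} \left(6 - 7\right) - 16\right) = \left(\left(-4\right) \left(-4\right) + 6\right) \left(\sqrt{7} \left(-1\right) - 16\right) = \left(16 + 6\right) \left(- \sqrt{7} - 16\right) = 22 \left(-16 - \sqrt{7}\right) = -352 - 22 \sqrt{7}$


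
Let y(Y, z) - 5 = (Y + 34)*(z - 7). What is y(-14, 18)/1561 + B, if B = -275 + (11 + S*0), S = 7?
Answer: -411879/1561 ≈ -263.86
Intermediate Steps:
y(Y, z) = 5 + (-7 + z)*(34 + Y) (y(Y, z) = 5 + (Y + 34)*(z - 7) = 5 + (34 + Y)*(-7 + z) = 5 + (-7 + z)*(34 + Y))
B = -264 (B = -275 + (11 + 7*0) = -275 + (11 + 0) = -275 + 11 = -264)
y(-14, 18)/1561 + B = (-233 - 7*(-14) + 34*18 - 14*18)/1561 - 264 = (-233 + 98 + 612 - 252)/1561 - 264 = (1/1561)*225 - 264 = 225/1561 - 264 = -411879/1561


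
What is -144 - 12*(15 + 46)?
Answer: -876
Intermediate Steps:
-144 - 12*(15 + 46) = -144 - 12*61 = -144 - 732 = -876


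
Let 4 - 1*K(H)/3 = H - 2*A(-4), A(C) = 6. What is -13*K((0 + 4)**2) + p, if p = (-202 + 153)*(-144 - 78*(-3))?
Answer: -4410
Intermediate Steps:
p = -4410 (p = -49*(-144 + 234) = -49*90 = -4410)
K(H) = 48 - 3*H (K(H) = 12 - 3*(H - 2*6) = 12 - 3*(H - 12) = 12 - 3*(-12 + H) = 12 + (36 - 3*H) = 48 - 3*H)
-13*K((0 + 4)**2) + p = -13*(48 - 3*(0 + 4)**2) - 4410 = -13*(48 - 3*4**2) - 4410 = -13*(48 - 3*16) - 4410 = -13*(48 - 48) - 4410 = -13*0 - 4410 = 0 - 4410 = -4410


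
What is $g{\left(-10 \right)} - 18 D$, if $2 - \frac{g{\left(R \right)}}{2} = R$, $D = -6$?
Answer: $132$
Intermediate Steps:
$g{\left(R \right)} = 4 - 2 R$
$g{\left(-10 \right)} - 18 D = \left(4 - -20\right) - -108 = \left(4 + 20\right) + 108 = 24 + 108 = 132$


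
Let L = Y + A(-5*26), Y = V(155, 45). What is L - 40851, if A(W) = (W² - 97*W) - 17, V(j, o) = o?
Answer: -11313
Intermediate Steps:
Y = 45
A(W) = -17 + W² - 97*W
L = 29538 (L = 45 + (-17 + (-5*26)² - (-485)*26) = 45 + (-17 + (-130)² - 97*(-130)) = 45 + (-17 + 16900 + 12610) = 45 + 29493 = 29538)
L - 40851 = 29538 - 40851 = -11313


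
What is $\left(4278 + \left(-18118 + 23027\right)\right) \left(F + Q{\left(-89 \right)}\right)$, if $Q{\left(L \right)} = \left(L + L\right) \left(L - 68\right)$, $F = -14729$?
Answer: $121424579$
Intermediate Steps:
$Q{\left(L \right)} = 2 L \left(-68 + L\right)$
$\left(4278 + \left(-18118 + 23027\right)\right) \left(F + Q{\left(-89 \right)}\right) = \left(4278 + \left(-18118 + 23027\right)\right) \left(-14729 + 2 \left(-89\right) \left(-68 - 89\right)\right) = \left(4278 + 4909\right) \left(-14729 + 2 \left(-89\right) \left(-157\right)\right) = 9187 \left(-14729 + 27946\right) = 9187 \cdot 13217 = 121424579$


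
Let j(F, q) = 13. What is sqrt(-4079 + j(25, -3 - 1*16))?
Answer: I*sqrt(4066) ≈ 63.765*I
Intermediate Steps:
sqrt(-4079 + j(25, -3 - 1*16)) = sqrt(-4079 + 13) = sqrt(-4066) = I*sqrt(4066)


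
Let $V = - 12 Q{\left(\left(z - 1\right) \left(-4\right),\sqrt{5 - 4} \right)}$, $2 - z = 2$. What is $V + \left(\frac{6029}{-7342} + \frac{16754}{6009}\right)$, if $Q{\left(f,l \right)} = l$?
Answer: $- \frac{442637329}{44118078} \approx -10.033$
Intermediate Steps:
$z = 0$ ($z = 2 - 2 = 0$)
$V = -12$ ($V = - 12 \sqrt{5 - 4} = - 12 \sqrt{1} = \left(-12\right) 1 = -12$)
$V + \left(\frac{6029}{-7342} + \frac{16754}{6009}\right) = -12 + \left(\frac{6029}{-7342} + \frac{16754}{6009}\right) = -12 + \left(6029 \left(- \frac{1}{7342}\right) + 16754 \cdot \frac{1}{6009}\right) = -12 + \left(- \frac{6029}{7342} + \frac{16754}{6009}\right) = -12 + \frac{86779607}{44118078} = - \frac{442637329}{44118078}$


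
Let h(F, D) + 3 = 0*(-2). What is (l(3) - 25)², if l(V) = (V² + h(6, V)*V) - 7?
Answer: 1024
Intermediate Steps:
h(F, D) = -3 (h(F, D) = -3 + 0*(-2) = -3 + 0 = -3)
l(V) = -7 + V² - 3*V (l(V) = (V² - 3*V) - 7 = -7 + V² - 3*V)
(l(3) - 25)² = ((-7 + 3² - 3*3) - 25)² = ((-7 + 9 - 9) - 25)² = (-7 - 25)² = (-32)² = 1024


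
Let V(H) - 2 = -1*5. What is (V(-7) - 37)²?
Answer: 1600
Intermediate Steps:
V(H) = -3 (V(H) = 2 - 1*5 = 2 - 5 = -3)
(V(-7) - 37)² = (-3 - 37)² = (-40)² = 1600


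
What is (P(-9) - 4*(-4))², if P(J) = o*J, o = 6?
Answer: 1444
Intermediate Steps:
P(J) = 6*J
(P(-9) - 4*(-4))² = (6*(-9) - 4*(-4))² = (-54 + 16)² = (-38)² = 1444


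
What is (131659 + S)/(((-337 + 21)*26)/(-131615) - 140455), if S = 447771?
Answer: -76261679450/18485976609 ≈ -4.1254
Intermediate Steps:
(131659 + S)/(((-337 + 21)*26)/(-131615) - 140455) = (131659 + 447771)/(((-337 + 21)*26)/(-131615) - 140455) = 579430/(-316*26*(-1/131615) - 140455) = 579430/(-8216*(-1/131615) - 140455) = 579430/(8216/131615 - 140455) = 579430/(-18485976609/131615) = 579430*(-131615/18485976609) = -76261679450/18485976609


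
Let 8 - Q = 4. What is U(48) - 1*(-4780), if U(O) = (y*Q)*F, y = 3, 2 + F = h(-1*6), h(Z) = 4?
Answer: 4804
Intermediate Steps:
F = 2 (F = -2 + 4 = 2)
Q = 4 (Q = 8 - 1*4 = 8 - 4 = 4)
U(O) = 24 (U(O) = (3*4)*2 = 12*2 = 24)
U(48) - 1*(-4780) = 24 - 1*(-4780) = 24 + 4780 = 4804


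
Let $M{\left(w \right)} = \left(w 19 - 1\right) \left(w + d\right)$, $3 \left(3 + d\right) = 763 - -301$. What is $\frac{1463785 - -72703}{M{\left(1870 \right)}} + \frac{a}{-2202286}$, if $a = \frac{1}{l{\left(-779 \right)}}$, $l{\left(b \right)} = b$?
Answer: $\frac{2635969381945067}{135416959583374430} \approx 0.019466$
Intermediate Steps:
$d = \frac{1055}{3}$ ($d = -3 + \frac{763 - -301}{3} = -3 + \frac{763 + 301}{3} = -3 + \frac{1}{3} \cdot 1064 = -3 + \frac{1064}{3} = \frac{1055}{3} \approx 351.67$)
$M{\left(w \right)} = \left(-1 + 19 w\right) \left(\frac{1055}{3} + w\right)$ ($M{\left(w \right)} = \left(w 19 - 1\right) \left(w + \frac{1055}{3}\right) = \left(19 w - 1\right) \left(\frac{1055}{3} + w\right) = \left(-1 + 19 w\right) \left(\frac{1055}{3} + w\right)$)
$a = - \frac{1}{779}$ ($a = \frac{1}{-779} = - \frac{1}{779} \approx -0.0012837$)
$\frac{1463785 - -72703}{M{\left(1870 \right)}} + \frac{a}{-2202286} = \frac{1463785 - -72703}{- \frac{1055}{3} + 19 \cdot 1870^{2} + \frac{20042}{3} \cdot 1870} - \frac{1}{779 \left(-2202286\right)} = \frac{1463785 + 72703}{- \frac{1055}{3} + 19 \cdot 3496900 + \frac{37478540}{3}} - - \frac{1}{1715580794} = \frac{1536488}{- \frac{1055}{3} + 66441100 + \frac{37478540}{3}} + \frac{1}{1715580794} = \frac{1536488}{78933595} + \frac{1}{1715580794} = \frac{2635969381945067}{135416959583374430}$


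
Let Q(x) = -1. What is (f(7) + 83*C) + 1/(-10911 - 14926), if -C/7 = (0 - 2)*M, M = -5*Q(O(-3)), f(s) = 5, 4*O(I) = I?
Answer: 150242154/25837 ≈ 5815.0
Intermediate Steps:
O(I) = I/4
M = 5 (M = -5*(-1) = 5)
C = 70 (C = -7*(0 - 2)*5 = -(-14)*5 = -7*(-10) = 70)
(f(7) + 83*C) + 1/(-10911 - 14926) = (5 + 83*70) + 1/(-10911 - 14926) = (5 + 5810) + 1/(-25837) = 5815 - 1/25837 = 150242154/25837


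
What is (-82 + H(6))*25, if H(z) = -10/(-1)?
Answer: -1800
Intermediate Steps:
H(z) = 10 (H(z) = -10*(-1) = 10)
(-82 + H(6))*25 = (-82 + 10)*25 = -72*25 = -1800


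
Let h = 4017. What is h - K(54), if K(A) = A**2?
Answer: 1101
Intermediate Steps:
h - K(54) = 4017 - 1*54**2 = 4017 - 1*2916 = 4017 - 2916 = 1101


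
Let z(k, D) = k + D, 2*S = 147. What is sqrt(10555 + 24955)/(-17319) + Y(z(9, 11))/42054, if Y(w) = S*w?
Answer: 245/7009 - sqrt(35510)/17319 ≈ 0.024074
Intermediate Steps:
S = 147/2 (S = (1/2)*147 = 147/2 ≈ 73.500)
z(k, D) = D + k
Y(w) = 147*w/2
sqrt(10555 + 24955)/(-17319) + Y(z(9, 11))/42054 = sqrt(10555 + 24955)/(-17319) + (147*(11 + 9)/2)/42054 = sqrt(35510)*(-1/17319) + ((147/2)*20)*(1/42054) = -sqrt(35510)/17319 + 1470*(1/42054) = -sqrt(35510)/17319 + 245/7009 = 245/7009 - sqrt(35510)/17319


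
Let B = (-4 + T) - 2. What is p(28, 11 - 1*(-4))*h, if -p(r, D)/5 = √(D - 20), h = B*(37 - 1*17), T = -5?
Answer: 1100*I*√5 ≈ 2459.7*I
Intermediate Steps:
B = -11 (B = (-4 - 5) - 2 = -9 - 2 = -11)
h = -220 (h = -11*(37 - 1*17) = -11*(37 - 17) = -11*20 = -220)
p(r, D) = -5*√(-20 + D) (p(r, D) = -5*√(D - 20) = -5*√(-20 + D))
p(28, 11 - 1*(-4))*h = -5*√(-20 + (11 - 1*(-4)))*(-220) = -5*√(-20 + (11 + 4))*(-220) = -5*√(-20 + 15)*(-220) = -5*I*√5*(-220) = 1100*I*√5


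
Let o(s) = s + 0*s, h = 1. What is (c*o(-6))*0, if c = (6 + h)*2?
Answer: 0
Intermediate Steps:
c = 14 (c = (6 + 1)*2 = 7*2 = 14)
o(s) = s (o(s) = s + 0 = s)
(c*o(-6))*0 = (14*(-6))*0 = -84*0 = 0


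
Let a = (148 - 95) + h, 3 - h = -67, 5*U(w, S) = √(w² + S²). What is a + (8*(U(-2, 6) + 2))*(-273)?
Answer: -4245 - 4368*√10/5 ≈ -7007.6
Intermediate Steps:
U(w, S) = √(S² + w²)/5 (U(w, S) = √(w² + S²)/5 = √(S² + w²)/5)
h = 70 (h = 3 - 1*(-67) = 3 + 67 = 70)
a = 123 (a = (148 - 95) + 70 = 53 + 70 = 123)
a + (8*(U(-2, 6) + 2))*(-273) = 123 + (8*(√(6² + (-2)²)/5 + 2))*(-273) = 123 + (8*(√(36 + 4)/5 + 2))*(-273) = 123 + (8*(√40/5 + 2))*(-273) = 123 + (8*((2*√10)/5 + 2))*(-273) = 123 + (8*(2*√10/5 + 2))*(-273) = 123 + (8*(2 + 2*√10/5))*(-273) = 123 + (16 + 16*√10/5)*(-273) = 123 + (-4368 - 4368*√10/5) = -4245 - 4368*√10/5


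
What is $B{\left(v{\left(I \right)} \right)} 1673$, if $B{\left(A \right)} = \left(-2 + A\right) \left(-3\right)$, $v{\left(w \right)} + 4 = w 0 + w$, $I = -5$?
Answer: $55209$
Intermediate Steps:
$v{\left(w \right)} = -4 + w$ ($v{\left(w \right)} = -4 + \left(w 0 + w\right) = -4 + \left(0 + w\right) = -4 + w$)
$B{\left(A \right)} = 6 - 3 A$
$B{\left(v{\left(I \right)} \right)} 1673 = \left(6 - 3 \left(-4 - 5\right)\right) 1673 = \left(6 - -27\right) 1673 = \left(6 + 27\right) 1673 = 33 \cdot 1673 = 55209$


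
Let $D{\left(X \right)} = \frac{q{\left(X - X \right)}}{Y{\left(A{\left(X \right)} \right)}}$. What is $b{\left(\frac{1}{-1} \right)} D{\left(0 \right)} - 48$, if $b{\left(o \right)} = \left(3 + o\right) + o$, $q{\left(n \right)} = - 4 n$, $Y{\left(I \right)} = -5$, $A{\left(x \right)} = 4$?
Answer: $-48$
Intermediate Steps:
$b{\left(o \right)} = 3 + 2 o$
$D{\left(X \right)} = 0$ ($D{\left(X \right)} = \frac{\left(-4\right) \left(X - X\right)}{-5} = \left(-4\right) 0 \left(- \frac{1}{5}\right) = 0 \left(- \frac{1}{5}\right) = 0$)
$b{\left(\frac{1}{-1} \right)} D{\left(0 \right)} - 48 = \left(3 + \frac{2}{-1}\right) 0 - 48 = \left(3 + 2 \left(-1\right)\right) 0 - 48 = \left(3 - 2\right) 0 - 48 = 1 \cdot 0 - 48 = 0 - 48 = -48$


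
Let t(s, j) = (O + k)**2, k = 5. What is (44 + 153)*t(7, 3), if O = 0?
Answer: 4925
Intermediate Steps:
t(s, j) = 25 (t(s, j) = (0 + 5)**2 = 5**2 = 25)
(44 + 153)*t(7, 3) = (44 + 153)*25 = 197*25 = 4925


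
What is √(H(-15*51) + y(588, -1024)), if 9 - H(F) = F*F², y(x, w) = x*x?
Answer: 3*√49782542 ≈ 21167.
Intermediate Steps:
y(x, w) = x²
H(F) = 9 - F³ (H(F) = 9 - F*F² = 9 - F³)
√(H(-15*51) + y(588, -1024)) = √((9 - (-15*51)³) + 588²) = √((9 - 1*(-765)³) + 345744) = √((9 - 1*(-447697125)) + 345744) = √((9 + 447697125) + 345744) = √(447697134 + 345744) = √448042878 = 3*√49782542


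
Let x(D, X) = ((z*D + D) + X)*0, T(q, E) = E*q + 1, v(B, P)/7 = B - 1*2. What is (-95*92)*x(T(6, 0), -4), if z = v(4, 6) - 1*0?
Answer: 0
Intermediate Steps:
v(B, P) = -14 + 7*B (v(B, P) = 7*(B - 1*2) = 7*(B - 2) = 7*(-2 + B) = -14 + 7*B)
T(q, E) = 1 + E*q
z = 14 (z = (-14 + 7*4) - 1*0 = (-14 + 28) + 0 = 14 + 0 = 14)
x(D, X) = 0 (x(D, X) = ((14*D + D) + X)*0 = (15*D + X)*0 = (X + 15*D)*0 = 0)
(-95*92)*x(T(6, 0), -4) = -95*92*0 = -8740*0 = 0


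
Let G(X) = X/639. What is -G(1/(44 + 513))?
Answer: -1/355923 ≈ -2.8096e-6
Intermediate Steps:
G(X) = X/639 (G(X) = X*(1/639) = X/639)
-G(1/(44 + 513)) = -1/(639*(44 + 513)) = -1/(639*557) = -1*1/355923 = -1/355923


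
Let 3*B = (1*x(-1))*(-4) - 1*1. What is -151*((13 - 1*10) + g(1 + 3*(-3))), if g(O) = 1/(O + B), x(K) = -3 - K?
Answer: -7248/17 ≈ -426.35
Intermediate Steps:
B = 7/3 (B = ((1*(-3 - 1*(-1)))*(-4) - 1*1)/3 = ((1*(-3 + 1))*(-4) - 1)/3 = ((1*(-2))*(-4) - 1)/3 = (-2*(-4) - 1)/3 = (8 - 1)/3 = (⅓)*7 = 7/3 ≈ 2.3333)
g(O) = 1/(7/3 + O) (g(O) = 1/(O + 7/3) = 1/(7/3 + O))
-151*((13 - 1*10) + g(1 + 3*(-3))) = -151*((13 - 1*10) + 3/(7 + 3*(1 + 3*(-3)))) = -151*((13 - 10) + 3/(7 + 3*(1 - 9))) = -151*(3 + 3/(7 + 3*(-8))) = -151*(3 + 3/(7 - 24)) = -151*(3 + 3/(-17)) = -151*(3 + 3*(-1/17)) = -151*(3 - 3/17) = -151*48/17 = -7248/17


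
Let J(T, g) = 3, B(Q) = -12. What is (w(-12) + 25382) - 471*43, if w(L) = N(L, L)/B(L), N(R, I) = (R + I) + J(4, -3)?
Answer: 20523/4 ≈ 5130.8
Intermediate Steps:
N(R, I) = 3 + I + R (N(R, I) = (R + I) + 3 = (I + R) + 3 = 3 + I + R)
w(L) = -¼ - L/6 (w(L) = (3 + L + L)/(-12) = (3 + 2*L)*(-1/12) = -¼ - L/6)
(w(-12) + 25382) - 471*43 = ((-¼ - ⅙*(-12)) + 25382) - 471*43 = ((-¼ + 2) + 25382) - 20253 = (7/4 + 25382) - 20253 = 101535/4 - 20253 = 20523/4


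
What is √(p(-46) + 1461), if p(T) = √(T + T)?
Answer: √(1461 + 2*I*√23) ≈ 38.223 + 0.1255*I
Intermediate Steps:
p(T) = √2*√T (p(T) = √(2*T) = √2*√T)
√(p(-46) + 1461) = √(√2*√(-46) + 1461) = √(√2*(I*√46) + 1461) = √(2*I*√23 + 1461) = √(1461 + 2*I*√23)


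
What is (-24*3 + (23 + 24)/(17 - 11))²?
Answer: 148225/36 ≈ 4117.4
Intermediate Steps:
(-24*3 + (23 + 24)/(17 - 11))² = (-72 + 47/6)² = (-385/6)² = 148225/36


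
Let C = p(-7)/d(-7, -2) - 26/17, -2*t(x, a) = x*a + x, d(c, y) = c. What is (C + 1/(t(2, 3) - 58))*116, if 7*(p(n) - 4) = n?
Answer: -844770/3689 ≈ -229.00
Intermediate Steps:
p(n) = 4 + n/7
t(x, a) = -x/2 - a*x/2 (t(x, a) = -(x*a + x)/2 = -(a*x + x)/2 = -(x + a*x)/2 = -x/2 - a*x/2)
C = -233/119 (C = (4 + (1/7)*(-7))/(-7) - 26/17 = (4 - 1)*(-1/7) - 26*1/17 = 3*(-1/7) - 26/17 = -3/7 - 26/17 = -233/119 ≈ -1.9580)
(C + 1/(t(2, 3) - 58))*116 = (-233/119 + 1/(-1/2*2*(1 + 3) - 58))*116 = (-233/119 + 1/(-1/2*2*4 - 58))*116 = (-233/119 + 1/(-4 - 58))*116 = (-233/119 + 1/(-62))*116 = (-233/119 - 1/62)*116 = -14565/7378*116 = -844770/3689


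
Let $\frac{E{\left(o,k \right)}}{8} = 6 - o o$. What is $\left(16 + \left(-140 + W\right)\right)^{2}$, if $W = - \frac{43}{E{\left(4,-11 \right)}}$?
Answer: $\frac{97555129}{6400} \approx 15243.0$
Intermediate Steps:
$E{\left(o,k \right)} = 48 - 8 o^{2}$ ($E{\left(o,k \right)} = 8 \left(6 - o o\right) = 8 \left(6 - o^{2}\right) = 48 - 8 o^{2}$)
$W = \frac{43}{80}$ ($W = - \frac{43}{48 - 8 \cdot 4^{2}} = - \frac{43}{48 - 128} = - \frac{43}{-80} = \left(-43\right) \left(- \frac{1}{80}\right) = \frac{43}{80} \approx 0.5375$)
$\left(16 + \left(-140 + W\right)\right)^{2} = \left(16 + \left(-140 + \frac{43}{80}\right)\right)^{2} = \left(16 - \frac{11157}{80}\right)^{2} = \left(- \frac{9877}{80}\right)^{2} = \frac{97555129}{6400}$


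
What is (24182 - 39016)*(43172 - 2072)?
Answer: -609677400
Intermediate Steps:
(24182 - 39016)*(43172 - 2072) = -14834*41100 = -609677400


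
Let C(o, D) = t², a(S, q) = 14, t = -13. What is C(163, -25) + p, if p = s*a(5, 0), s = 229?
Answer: 3375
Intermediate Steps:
p = 3206 (p = 229*14 = 3206)
C(o, D) = 169 (C(o, D) = (-13)² = 169)
C(163, -25) + p = 169 + 3206 = 3375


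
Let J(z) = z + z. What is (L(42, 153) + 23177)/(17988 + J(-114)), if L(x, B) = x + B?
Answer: 5843/4440 ≈ 1.3160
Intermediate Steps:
L(x, B) = B + x
J(z) = 2*z
(L(42, 153) + 23177)/(17988 + J(-114)) = ((153 + 42) + 23177)/(17988 + 2*(-114)) = (195 + 23177)/(17988 - 228) = 23372/17760 = 23372*(1/17760) = 5843/4440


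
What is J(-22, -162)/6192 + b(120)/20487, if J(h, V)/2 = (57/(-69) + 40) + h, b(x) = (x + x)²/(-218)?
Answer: -389574205/53004458088 ≈ -0.0073498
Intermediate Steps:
b(x) = -2*x²/109 (b(x) = (2*x)²*(-1/218) = (4*x²)*(-1/218) = -2*x²/109)
J(h, V) = 1802/23 + 2*h (J(h, V) = 2*((57/(-69) + 40) + h) = 2*((57*(-1/69) + 40) + h) = 2*((-19/23 + 40) + h) = 2*(901/23 + h) = 1802/23 + 2*h)
J(-22, -162)/6192 + b(120)/20487 = (1802/23 + 2*(-22))/6192 - 2/109*120²/20487 = (1802/23 - 44)*(1/6192) - 2/109*14400*(1/20487) = (790/23)*(1/6192) - 28800/109*1/20487 = 395/71208 - 9600/744361 = -389574205/53004458088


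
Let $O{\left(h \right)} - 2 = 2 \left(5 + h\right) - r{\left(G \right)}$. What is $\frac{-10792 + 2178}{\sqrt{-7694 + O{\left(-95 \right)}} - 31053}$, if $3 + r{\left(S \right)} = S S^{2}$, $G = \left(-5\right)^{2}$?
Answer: $\frac{267490542}{964312303} + \frac{8614 i \sqrt{23494}}{964312303} \approx 0.27739 + 0.0013692 i$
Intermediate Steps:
$G = 25$
$r{\left(S \right)} = -3 + S^{3}$ ($r{\left(S \right)} = -3 + S S^{2} = -3 + S^{3}$)
$O{\left(h \right)} = -15610 + 2 h$ ($O{\left(h \right)} = 2 + \left(2 \left(5 + h\right) - \left(-3 + 25^{3}\right)\right) = 2 + \left(\left(10 + 2 h\right) - \left(-3 + 15625\right)\right) = 2 + \left(\left(10 + 2 h\right) - 15622\right) = 2 + \left(-15612 + 2 h\right) = -15610 + 2 h$)
$\frac{-10792 + 2178}{\sqrt{-7694 + O{\left(-95 \right)}} - 31053} = \frac{-10792 + 2178}{\sqrt{-7694 + \left(-15610 + 2 \left(-95\right)\right)} - 31053} = - \frac{8614}{\sqrt{-7694 - 15800} - 31053} = - \frac{8614}{\sqrt{-23494} - 31053} = - \frac{8614}{i \sqrt{23494} - 31053} = - \frac{8614}{-31053 + i \sqrt{23494}}$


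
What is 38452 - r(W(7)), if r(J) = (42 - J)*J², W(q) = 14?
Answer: 32964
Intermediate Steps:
r(J) = J²*(42 - J)
38452 - r(W(7)) = 38452 - 14²*(42 - 1*14) = 38452 - 196*(42 - 14) = 38452 - 196*28 = 38452 - 1*5488 = 38452 - 5488 = 32964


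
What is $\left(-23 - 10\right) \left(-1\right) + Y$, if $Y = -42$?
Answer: $-9$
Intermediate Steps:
$\left(-23 - 10\right) \left(-1\right) + Y = \left(-23 - 10\right) \left(-1\right) - 42 = \left(-33\right) \left(-1\right) - 42 = 33 - 42 = -9$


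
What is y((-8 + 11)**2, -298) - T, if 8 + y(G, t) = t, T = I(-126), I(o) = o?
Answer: -180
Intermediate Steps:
T = -126
y(G, t) = -8 + t
y((-8 + 11)**2, -298) - T = (-8 - 298) - 1*(-126) = -306 + 126 = -180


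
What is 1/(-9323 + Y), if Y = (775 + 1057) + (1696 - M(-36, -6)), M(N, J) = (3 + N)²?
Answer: -1/6884 ≈ -0.00014526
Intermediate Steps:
Y = 2439 (Y = (775 + 1057) + (1696 - (3 - 36)²) = 1832 + (1696 - 1*(-33)²) = 1832 + (1696 - 1*1089) = 1832 + (1696 - 1089) = 1832 + 607 = 2439)
1/(-9323 + Y) = 1/(-9323 + 2439) = 1/(-6884) = -1/6884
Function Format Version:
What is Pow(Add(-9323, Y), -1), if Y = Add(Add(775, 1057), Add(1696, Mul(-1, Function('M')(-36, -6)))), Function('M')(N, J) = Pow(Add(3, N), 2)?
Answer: Rational(-1, 6884) ≈ -0.00014526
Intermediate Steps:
Y = 2439 (Y = Add(Add(775, 1057), Add(1696, Mul(-1, Pow(Add(3, -36), 2)))) = Add(1832, Add(1696, Mul(-1, Pow(-33, 2)))) = Add(1832, Add(1696, Mul(-1, 1089))) = Add(1832, Add(1696, -1089)) = Add(1832, 607) = 2439)
Pow(Add(-9323, Y), -1) = Pow(Add(-9323, 2439), -1) = Pow(-6884, -1) = Rational(-1, 6884)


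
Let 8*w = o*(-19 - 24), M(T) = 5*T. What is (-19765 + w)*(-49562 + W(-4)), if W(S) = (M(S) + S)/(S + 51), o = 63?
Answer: 187320592051/188 ≈ 9.9639e+8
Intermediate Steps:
W(S) = 6*S/(51 + S) (W(S) = (5*S + S)/(S + 51) = (6*S)/(51 + S) = 6*S/(51 + S))
w = -2709/8 (w = (63*(-19 - 24))/8 = (63*(-43))/8 = (⅛)*(-2709) = -2709/8 ≈ -338.63)
(-19765 + w)*(-49562 + W(-4)) = (-19765 - 2709/8)*(-49562 + 6*(-4)/(51 - 4)) = -160829*(-49562 + 6*(-4)/47)/8 = -160829*(-49562 + 6*(-4)*(1/47))/8 = -160829*(-49562 - 24/47)/8 = -160829/8*(-2329438/47) = 187320592051/188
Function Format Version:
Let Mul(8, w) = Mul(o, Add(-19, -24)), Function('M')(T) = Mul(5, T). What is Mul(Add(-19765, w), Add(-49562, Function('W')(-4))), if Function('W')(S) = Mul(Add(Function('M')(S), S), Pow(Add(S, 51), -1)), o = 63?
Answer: Rational(187320592051, 188) ≈ 9.9639e+8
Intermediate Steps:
Function('W')(S) = Mul(6, S, Pow(Add(51, S), -1)) (Function('W')(S) = Mul(Add(Mul(5, S), S), Pow(Add(S, 51), -1)) = Mul(Mul(6, S), Pow(Add(51, S), -1)) = Mul(6, S, Pow(Add(51, S), -1)))
w = Rational(-2709, 8) (w = Mul(Rational(1, 8), Mul(63, Add(-19, -24))) = Mul(Rational(1, 8), Mul(63, -43)) = Mul(Rational(1, 8), -2709) = Rational(-2709, 8) ≈ -338.63)
Mul(Add(-19765, w), Add(-49562, Function('W')(-4))) = Mul(Add(-19765, Rational(-2709, 8)), Add(-49562, Mul(6, -4, Pow(Add(51, -4), -1)))) = Mul(Rational(-160829, 8), Add(-49562, Mul(6, -4, Pow(47, -1)))) = Mul(Rational(-160829, 8), Add(-49562, Mul(6, -4, Rational(1, 47)))) = Mul(Rational(-160829, 8), Add(-49562, Rational(-24, 47))) = Mul(Rational(-160829, 8), Rational(-2329438, 47)) = Rational(187320592051, 188)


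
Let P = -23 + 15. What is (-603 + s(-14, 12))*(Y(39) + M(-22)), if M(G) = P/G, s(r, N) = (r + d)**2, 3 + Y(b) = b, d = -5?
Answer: -8800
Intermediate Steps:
Y(b) = -3 + b
P = -8
s(r, N) = (-5 + r)**2 (s(r, N) = (r - 5)**2 = (-5 + r)**2)
M(G) = -8/G
(-603 + s(-14, 12))*(Y(39) + M(-22)) = (-603 + (-5 - 14)**2)*((-3 + 39) - 8/(-22)) = (-603 + (-19)**2)*(36 - 8*(-1/22)) = (-603 + 361)*(36 + 4/11) = -242*400/11 = -8800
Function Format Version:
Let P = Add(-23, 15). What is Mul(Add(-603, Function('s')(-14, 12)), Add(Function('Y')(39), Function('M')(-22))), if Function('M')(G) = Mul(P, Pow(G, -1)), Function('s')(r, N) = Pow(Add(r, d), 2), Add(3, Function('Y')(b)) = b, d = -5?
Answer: -8800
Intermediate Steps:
Function('Y')(b) = Add(-3, b)
P = -8
Function('s')(r, N) = Pow(Add(-5, r), 2) (Function('s')(r, N) = Pow(Add(r, -5), 2) = Pow(Add(-5, r), 2))
Function('M')(G) = Mul(-8, Pow(G, -1))
Mul(Add(-603, Function('s')(-14, 12)), Add(Function('Y')(39), Function('M')(-22))) = Mul(Add(-603, Pow(Add(-5, -14), 2)), Add(Add(-3, 39), Mul(-8, Pow(-22, -1)))) = Mul(Add(-603, Pow(-19, 2)), Add(36, Mul(-8, Rational(-1, 22)))) = Mul(Add(-603, 361), Add(36, Rational(4, 11))) = Mul(-242, Rational(400, 11)) = -8800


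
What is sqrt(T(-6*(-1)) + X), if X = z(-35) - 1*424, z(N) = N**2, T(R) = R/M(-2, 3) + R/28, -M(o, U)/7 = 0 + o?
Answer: 3*sqrt(17458)/14 ≈ 28.313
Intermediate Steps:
M(o, U) = -7*o (M(o, U) = -7*(0 + o) = -7*o)
T(R) = 3*R/28 (T(R) = R/((-7*(-2))) + R/28 = R/14 + R*(1/28) = R*(1/14) + R/28 = R/14 + R/28 = 3*R/28)
X = 801 (X = (-35)**2 - 1*424 = 1225 - 424 = 801)
sqrt(T(-6*(-1)) + X) = sqrt(3*(-6*(-1))/28 + 801) = sqrt((3/28)*6 + 801) = sqrt(9/14 + 801) = sqrt(11223/14) = 3*sqrt(17458)/14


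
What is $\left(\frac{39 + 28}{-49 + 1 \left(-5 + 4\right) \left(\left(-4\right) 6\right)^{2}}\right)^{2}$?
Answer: $\frac{4489}{390625} \approx 0.011492$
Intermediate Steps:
$\left(\frac{39 + 28}{-49 + 1 \left(-5 + 4\right) \left(\left(-4\right) 6\right)^{2}}\right)^{2} = \left(\frac{67}{-49 + 1 \left(-1\right) \left(-24\right)^{2}}\right)^{2} = \left(\frac{67}{-49 - 576}\right)^{2} = \left(\frac{67}{-625}\right)^{2} = \left(67 \left(- \frac{1}{625}\right)\right)^{2} = \left(- \frac{67}{625}\right)^{2} = \frac{4489}{390625}$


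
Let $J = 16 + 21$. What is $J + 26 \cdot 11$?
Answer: $323$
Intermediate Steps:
$J = 37$
$J + 26 \cdot 11 = 37 + 26 \cdot 11 = 37 + 286 = 323$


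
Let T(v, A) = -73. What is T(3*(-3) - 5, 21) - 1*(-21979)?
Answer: 21906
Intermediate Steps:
T(3*(-3) - 5, 21) - 1*(-21979) = -73 - 1*(-21979) = -73 + 21979 = 21906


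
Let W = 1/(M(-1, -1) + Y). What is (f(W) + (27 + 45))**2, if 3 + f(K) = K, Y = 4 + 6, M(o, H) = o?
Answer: 386884/81 ≈ 4776.3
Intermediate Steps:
Y = 10
W = 1/9 (W = 1/(-1 + 10) = 1/9 ≈ 0.11111)
f(K) = -3 + K
(f(W) + (27 + 45))**2 = ((-3 + 1/9) + (27 + 45))**2 = (-26/9 + 72)**2 = (622/9)**2 = 386884/81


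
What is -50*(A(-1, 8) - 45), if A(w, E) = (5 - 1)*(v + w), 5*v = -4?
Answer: 2610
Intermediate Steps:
v = -⅘ (v = (⅕)*(-4) = -⅘ ≈ -0.80000)
A(w, E) = -16/5 + 4*w (A(w, E) = (5 - 1)*(-⅘ + w) = 4*(-⅘ + w) = -16/5 + 4*w)
-50*(A(-1, 8) - 45) = -50*((-16/5 + 4*(-1)) - 45) = -50*((-16/5 - 4) - 45) = -50*(-36/5 - 45) = -50*(-261/5) = 2610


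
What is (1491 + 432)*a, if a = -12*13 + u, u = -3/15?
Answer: -1501863/5 ≈ -3.0037e+5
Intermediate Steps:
u = -⅕ (u = -3*1/15 = -⅕ ≈ -0.20000)
a = -781/5 (a = -12*13 - ⅕ = -156 - ⅕ = -781/5 ≈ -156.20)
(1491 + 432)*a = (1491 + 432)*(-781/5) = 1923*(-781/5) = -1501863/5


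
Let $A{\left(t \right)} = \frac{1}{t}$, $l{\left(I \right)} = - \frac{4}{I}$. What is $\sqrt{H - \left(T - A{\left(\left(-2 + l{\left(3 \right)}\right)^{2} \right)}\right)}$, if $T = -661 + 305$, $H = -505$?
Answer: $\frac{i \sqrt{14891}}{10} \approx 12.203 i$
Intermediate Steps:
$T = -356$
$\sqrt{H - \left(T - A{\left(\left(-2 + l{\left(3 \right)}\right)^{2} \right)}\right)} = \sqrt{-505 + \left(\frac{1}{\left(-2 - \frac{4}{3}\right)^{2}} - -356\right)} = \sqrt{-505 + \left(\frac{1}{\left(-2 - \frac{4}{3}\right)^{2}} + 356\right)} = \sqrt{-505 + \left(\frac{1}{\left(- \frac{10}{3}\right)^{2}} + 356\right)} = \sqrt{-505 + \left(\frac{1}{\frac{100}{9}} + 356\right)} = \sqrt{-505 + \left(\frac{9}{100} + 356\right)} = \sqrt{-505 + \frac{35609}{100}} = \sqrt{- \frac{14891}{100}} = \frac{i \sqrt{14891}}{10}$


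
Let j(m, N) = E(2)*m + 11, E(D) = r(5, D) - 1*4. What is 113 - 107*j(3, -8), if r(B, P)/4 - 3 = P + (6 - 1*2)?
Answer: -11336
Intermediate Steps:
r(B, P) = 28 + 4*P (r(B, P) = 12 + 4*(P + (6 - 1*2)) = 12 + 4*(P + (6 - 2)) = 12 + 4*(P + 4) = 12 + 4*(4 + P) = 12 + (16 + 4*P) = 28 + 4*P)
E(D) = 24 + 4*D (E(D) = (28 + 4*D) - 1*4 = (28 + 4*D) - 4 = 24 + 4*D)
j(m, N) = 11 + 32*m (j(m, N) = (24 + 4*2)*m + 11 = (24 + 8)*m + 11 = 32*m + 11 = 11 + 32*m)
113 - 107*j(3, -8) = 113 - 107*(11 + 32*3) = 113 - 107*(11 + 96) = 113 - 107*107 = 113 - 11449 = -11336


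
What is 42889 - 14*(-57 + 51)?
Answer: 42973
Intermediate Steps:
42889 - 14*(-57 + 51) = 42889 - 14*(-6) = 42889 - 1*(-84) = 42889 + 84 = 42973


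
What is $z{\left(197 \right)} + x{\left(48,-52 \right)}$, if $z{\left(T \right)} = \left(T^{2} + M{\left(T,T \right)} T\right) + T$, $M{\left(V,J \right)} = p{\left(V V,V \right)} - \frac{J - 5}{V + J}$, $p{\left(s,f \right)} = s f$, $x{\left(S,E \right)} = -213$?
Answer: $1506177178$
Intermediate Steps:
$p{\left(s,f \right)} = f s$
$M{\left(V,J \right)} = V^{3} - \frac{-5 + J}{J + V}$ ($M{\left(V,J \right)} = V V V - \frac{J - 5}{V + J} = V V^{2} - \frac{-5 + J}{J + V} = V^{3} - \frac{-5 + J}{J + V}$)
$z{\left(T \right)} = \frac{5}{2} + T^{2} + T^{4} + \frac{T}{2}$ ($z{\left(T \right)} = \left(T^{2} + \frac{5 + T^{4} - T + T T^{3}}{T + T} T\right) + T = \left(T^{2} + \frac{5 + T^{4} - T + T^{4}}{2 T} T\right) + T = \left(T^{2} + \frac{1}{2 T} \left(5 - T + 2 T^{4}\right) T\right) + T = \left(T^{2} + \frac{5 - T + 2 T^{4}}{2 T} T\right) + T = \left(T^{2} + \left(\frac{5}{2} + T^{4} - \frac{T}{2}\right)\right) + T = \left(\frac{5}{2} + T^{2} + T^{4} - \frac{T}{2}\right) + T = \frac{5}{2} + T^{2} + T^{4} + \frac{T}{2}$)
$z{\left(197 \right)} + x{\left(48,-52 \right)} = \left(\frac{5}{2} + 197^{2} + 197^{4} + \frac{1}{2} \cdot 197\right) - 213 = \left(\frac{5}{2} + 38809 + 1506138481 + \frac{197}{2}\right) - 213 = 1506177391 - 213 = 1506177178$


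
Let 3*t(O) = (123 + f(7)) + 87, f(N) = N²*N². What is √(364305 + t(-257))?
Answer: √3286578/3 ≈ 604.30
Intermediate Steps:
f(N) = N⁴
t(O) = 2611/3 (t(O) = ((123 + 7⁴) + 87)/3 = ((123 + 2401) + 87)/3 = (2524 + 87)/3 = (⅓)*2611 = 2611/3)
√(364305 + t(-257)) = √(364305 + 2611/3) = √(1095526/3) = √3286578/3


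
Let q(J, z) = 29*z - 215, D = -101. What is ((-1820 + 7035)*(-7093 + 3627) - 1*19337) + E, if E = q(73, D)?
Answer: -18097671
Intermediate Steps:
q(J, z) = -215 + 29*z
E = -3144 (E = -215 + 29*(-101) = -215 - 2929 = -3144)
((-1820 + 7035)*(-7093 + 3627) - 1*19337) + E = ((-1820 + 7035)*(-7093 + 3627) - 1*19337) - 3144 = (5215*(-3466) - 19337) - 3144 = (-18075190 - 19337) - 3144 = -18094527 - 3144 = -18097671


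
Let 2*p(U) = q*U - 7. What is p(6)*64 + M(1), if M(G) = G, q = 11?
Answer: 1889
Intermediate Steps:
p(U) = -7/2 + 11*U/2 (p(U) = (11*U - 7)/2 = (-7 + 11*U)/2 = -7/2 + 11*U/2)
p(6)*64 + M(1) = (-7/2 + (11/2)*6)*64 + 1 = (-7/2 + 33)*64 + 1 = (59/2)*64 + 1 = 1888 + 1 = 1889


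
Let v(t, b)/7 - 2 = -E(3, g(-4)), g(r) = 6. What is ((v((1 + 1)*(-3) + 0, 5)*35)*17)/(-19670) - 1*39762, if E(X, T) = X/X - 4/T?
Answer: -67039327/1686 ≈ -39762.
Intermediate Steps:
E(X, T) = 1 - 4/T
v(t, b) = 35/3 (v(t, b) = 14 + 7*(-(-4 + 6)/6) = 14 + 7*(-2/6) = 14 + 7*(-1*⅓) = 14 + 7*(-⅓) = 14 - 7/3 = 35/3)
((v((1 + 1)*(-3) + 0, 5)*35)*17)/(-19670) - 1*39762 = (((35/3)*35)*17)/(-19670) - 1*39762 = ((1225/3)*17)*(-1/19670) - 39762 = (20825/3)*(-1/19670) - 39762 = -595/1686 - 39762 = -67039327/1686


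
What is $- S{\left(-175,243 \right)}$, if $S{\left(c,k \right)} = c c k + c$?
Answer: $-7441700$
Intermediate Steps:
$S{\left(c,k \right)} = c + k c^{2}$ ($S{\left(c,k \right)} = c^{2} k + c = k c^{2} + c = c + k c^{2}$)
$- S{\left(-175,243 \right)} = - \left(-175\right) \left(1 - 42525\right) = - \left(-175\right) \left(-42524\right) = \left(-1\right) 7441700 = -7441700$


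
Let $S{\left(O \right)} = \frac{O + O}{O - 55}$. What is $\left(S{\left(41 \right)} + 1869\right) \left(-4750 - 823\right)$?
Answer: $- \frac{72683066}{7} \approx -1.0383 \cdot 10^{7}$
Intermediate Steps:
$S{\left(O \right)} = \frac{2 O}{-55 + O}$
$\left(S{\left(41 \right)} + 1869\right) \left(-4750 - 823\right) = \left(2 \cdot 41 \frac{1}{-55 + 41} + 1869\right) \left(-4750 - 823\right) = \left(2 \cdot 41 \frac{1}{-14} + 1869\right) \left(-5573\right) = \left(2 \cdot 41 \left(- \frac{1}{14}\right) + 1869\right) \left(-5573\right) = \left(- \frac{41}{7} + 1869\right) \left(-5573\right) = \frac{13042}{7} \left(-5573\right) = - \frac{72683066}{7}$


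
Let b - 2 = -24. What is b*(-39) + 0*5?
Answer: 858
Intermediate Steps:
b = -22 (b = 2 - 24 = -22)
b*(-39) + 0*5 = -22*(-39) + 0*5 = 858 + 0 = 858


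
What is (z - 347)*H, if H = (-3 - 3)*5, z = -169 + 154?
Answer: 10860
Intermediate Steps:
z = -15
H = -30 (H = -6*5 = -30)
(z - 347)*H = (-15 - 347)*(-30) = -362*(-30) = 10860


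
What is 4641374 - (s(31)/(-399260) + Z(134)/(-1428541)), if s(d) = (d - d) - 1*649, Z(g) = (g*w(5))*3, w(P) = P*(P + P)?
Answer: 2647250738370655731/570359279660 ≈ 4.6414e+6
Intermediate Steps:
w(P) = 2*P² (w(P) = P*(2*P) = 2*P²)
Z(g) = 150*g (Z(g) = (g*(2*5²))*3 = (g*(2*25))*3 = (g*50)*3 = (50*g)*3 = 150*g)
s(d) = -649 (s(d) = 0 - 649 = -649)
4641374 - (s(31)/(-399260) + Z(134)/(-1428541)) = 4641374 - (-649/(-399260) + (150*134)/(-1428541)) = 4641374 - (-649*(-1/399260) + 20100*(-1/1428541)) = 4641374 - (649/399260 - 20100/1428541) = 4641374 - 1*(-7098002891/570359279660) = 4641374 + 7098002891/570359279660 = 2647250738370655731/570359279660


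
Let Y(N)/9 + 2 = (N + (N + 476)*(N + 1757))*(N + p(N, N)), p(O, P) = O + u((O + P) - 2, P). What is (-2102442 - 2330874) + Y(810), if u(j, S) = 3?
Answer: 48227471670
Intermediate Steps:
p(O, P) = 3 + O (p(O, P) = O + 3 = 3 + O)
Y(N) = -18 + 9*(3 + 2*N)*(N + (476 + N)*(1757 + N)) (Y(N) = -18 + 9*((N + (N + 476)*(N + 1757))*(N + (3 + N))) = -18 + 9*((N + (476 + N)*(1757 + N))*(3 + 2*N)) = -18 + 9*((3 + 2*N)*(N + (476 + N)*(1757 + N))) = -18 + 9*(3 + 2*N)*(N + (476 + N)*(1757 + N)))
(-2102442 - 2330874) + Y(810) = (-2102442 - 2330874) + (22580946 + 18*810³ + 40239*810² + 15114294*810) = -4433316 + (22580946 + 18*531441000 + 40239*656100 + 12242578140) = -4433316 + (22580946 + 9565938000 + 26400807900 + 12242578140) = -4433316 + 48231904986 = 48227471670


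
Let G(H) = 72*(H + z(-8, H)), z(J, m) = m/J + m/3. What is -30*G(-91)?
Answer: 237510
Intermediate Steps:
z(J, m) = m/3 + m/J (z(J, m) = m/J + m*(⅓) = m/J + m/3 = m/3 + m/J)
G(H) = 87*H (G(H) = 72*(H + (H/3 + H/(-8))) = 72*(H + (H/3 + H*(-⅛))) = 72*(H + (H/3 - H/8)) = 72*(H + 5*H/24) = 72*(29*H/24) = 87*H)
-30*G(-91) = -2610*(-91) = -30*(-7917) = 237510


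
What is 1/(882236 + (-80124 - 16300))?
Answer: 1/785812 ≈ 1.2726e-6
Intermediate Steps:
1/(882236 + (-80124 - 16300)) = 1/(882236 - 96424) = 1/785812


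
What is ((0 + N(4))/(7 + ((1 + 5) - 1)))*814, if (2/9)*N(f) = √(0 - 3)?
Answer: 1221*I*√3/4 ≈ 528.71*I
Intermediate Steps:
N(f) = 9*I*√3/2 (N(f) = 9*√(0 - 3)/2 = 9*√(-3)/2 = 9*(I*√3)/2 = 9*I*√3/2)
((0 + N(4))/(7 + ((1 + 5) - 1)))*814 = ((0 + 9*I*√3/2)/(7 + ((1 + 5) - 1)))*814 = ((9*I*√3/2)/(7 + (6 - 1)))*814 = ((9*I*√3/2)/(7 + 5))*814 = ((9*I*√3/2)/12)*814 = ((9*I*√3/2)*(1/12))*814 = (3*I*√3/8)*814 = 1221*I*√3/4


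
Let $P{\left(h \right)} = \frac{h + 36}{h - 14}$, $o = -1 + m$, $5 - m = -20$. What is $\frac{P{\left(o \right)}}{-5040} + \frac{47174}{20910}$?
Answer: $\frac{264035}{117096} \approx 2.2549$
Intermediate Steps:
$m = 25$ ($m = 5 - -20 = 5 + 20 = 25$)
$o = 24$ ($o = -1 + 25 = 24$)
$P{\left(h \right)} = \frac{36 + h}{-14 + h}$
$\frac{P{\left(o \right)}}{-5040} + \frac{47174}{20910} = \frac{\frac{1}{-14 + 24} \left(36 + 24\right)}{-5040} + \frac{47174}{20910} = \frac{1}{10} \cdot 60 \left(- \frac{1}{5040}\right) + 47174 \cdot \frac{1}{20910} = \frac{1}{10} \cdot 60 \left(- \frac{1}{5040}\right) + \frac{23587}{10455} = 6 \left(- \frac{1}{5040}\right) + \frac{23587}{10455} = - \frac{1}{840} + \frac{23587}{10455} = \frac{264035}{117096}$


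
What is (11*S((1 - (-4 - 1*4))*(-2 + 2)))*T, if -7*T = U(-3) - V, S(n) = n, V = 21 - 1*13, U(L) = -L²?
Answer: 0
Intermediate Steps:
V = 8 (V = 21 - 13 = 8)
T = 17/7 (T = -(-1*(-3)² - 1*8)/7 = -(-1*9 - 8)/7 = -(-9 - 8)/7 = -⅐*(-17) = 17/7 ≈ 2.4286)
(11*S((1 - (-4 - 1*4))*(-2 + 2)))*T = (11*((1 - (-4 - 1*4))*(-2 + 2)))*(17/7) = (11*((1 - (-4 - 4))*0))*(17/7) = (11*((1 - 1*(-8))*0))*(17/7) = (11*((1 + 8)*0))*(17/7) = (11*(9*0))*(17/7) = (11*0)*(17/7) = 0*(17/7) = 0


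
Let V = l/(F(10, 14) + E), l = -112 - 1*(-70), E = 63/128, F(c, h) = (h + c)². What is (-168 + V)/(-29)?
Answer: 4134088/713313 ≈ 5.7956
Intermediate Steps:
F(c, h) = (c + h)²
E = 63/128 (E = 63*(1/128) = 63/128 ≈ 0.49219)
l = -42 (l = -112 + 70 = -42)
V = -1792/24597 (V = -42/((10 + 14)² + 63/128) = -42/(24² + 63/128) = -42/(576 + 63/128) = -42/73791/128 = -42*128/73791 = -1792/24597 ≈ -0.072854)
(-168 + V)/(-29) = (-168 - 1792/24597)/(-29) = -4134088/24597*(-1/29) = 4134088/713313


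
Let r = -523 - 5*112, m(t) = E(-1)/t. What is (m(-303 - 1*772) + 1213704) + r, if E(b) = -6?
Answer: 1303567581/1075 ≈ 1.2126e+6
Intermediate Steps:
m(t) = -6/t
r = -1083 (r = -523 - 560 = -1083)
(m(-303 - 1*772) + 1213704) + r = (-6/(-303 - 1*772) + 1213704) - 1083 = (-6/(-303 - 772) + 1213704) - 1083 = (-6/(-1075) + 1213704) - 1083 = (-6*(-1/1075) + 1213704) - 1083 = (6/1075 + 1213704) - 1083 = 1304731806/1075 - 1083 = 1303567581/1075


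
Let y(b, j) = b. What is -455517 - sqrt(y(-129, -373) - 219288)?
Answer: -455517 - I*sqrt(219417) ≈ -4.5552e+5 - 468.42*I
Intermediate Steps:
-455517 - sqrt(y(-129, -373) - 219288) = -455517 - sqrt(-129 - 219288) = -455517 - sqrt(-219417) = -455517 - I*sqrt(219417)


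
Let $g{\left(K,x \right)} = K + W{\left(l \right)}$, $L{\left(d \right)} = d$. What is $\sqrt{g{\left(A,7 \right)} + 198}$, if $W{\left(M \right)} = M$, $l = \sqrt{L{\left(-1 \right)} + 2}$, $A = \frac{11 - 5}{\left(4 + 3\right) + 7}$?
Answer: $\frac{2 \sqrt{2443}}{7} \approx 14.122$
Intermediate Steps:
$A = \frac{3}{7}$ ($A = \frac{6}{7 + 7} = \frac{6}{14} = 6 \cdot \frac{1}{14} = \frac{3}{7} \approx 0.42857$)
$l = 1$ ($l = \sqrt{-1 + 2} = \sqrt{1} = 1$)
$g{\left(K,x \right)} = 1 + K$ ($g{\left(K,x \right)} = K + 1 = 1 + K$)
$\sqrt{g{\left(A,7 \right)} + 198} = \sqrt{\left(1 + \frac{3}{7}\right) + 198} = \sqrt{\frac{10}{7} + 198} = \sqrt{\frac{1396}{7}} = \frac{2 \sqrt{2443}}{7}$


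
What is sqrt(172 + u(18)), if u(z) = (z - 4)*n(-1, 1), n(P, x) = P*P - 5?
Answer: 2*sqrt(29) ≈ 10.770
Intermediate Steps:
n(P, x) = -5 + P**2 (n(P, x) = P**2 - 5 = -5 + P**2)
u(z) = 16 - 4*z (u(z) = (z - 4)*(-5 + (-1)**2) = (-4 + z)*(-5 + 1) = (-4 + z)*(-4) = 16 - 4*z)
sqrt(172 + u(18)) = sqrt(172 + (16 - 4*18)) = sqrt(172 + (16 - 72)) = sqrt(172 - 56) = sqrt(116) = 2*sqrt(29)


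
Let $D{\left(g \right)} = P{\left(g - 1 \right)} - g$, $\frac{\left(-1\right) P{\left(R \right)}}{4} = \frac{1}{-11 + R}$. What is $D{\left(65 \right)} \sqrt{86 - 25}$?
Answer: $- \frac{3449 \sqrt{61}}{53} \approx -508.26$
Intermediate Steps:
$P{\left(R \right)} = - \frac{4}{-11 + R}$
$D{\left(g \right)} = - g - \frac{4}{-12 + g}$ ($D{\left(g \right)} = - \frac{4}{-11 + \left(g - 1\right)} - g = - \frac{4}{-11 + \left(-1 + g\right)} - g = - \frac{4}{-12 + g} - g = - g - \frac{4}{-12 + g}$)
$D{\left(65 \right)} \sqrt{86 - 25} = \frac{-4 - 65 \left(-12 + 65\right)}{-12 + 65} \sqrt{86 - 25} = \frac{-4 - 65 \cdot 53}{53} \sqrt{61} = \frac{-4 - 3445}{53} \sqrt{61} = \frac{1}{53} \left(-3449\right) \sqrt{61} = - \frac{3449 \sqrt{61}}{53}$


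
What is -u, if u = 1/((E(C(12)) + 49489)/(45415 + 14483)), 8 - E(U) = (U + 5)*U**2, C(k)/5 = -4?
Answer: -19966/18499 ≈ -1.0793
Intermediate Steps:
C(k) = -20 (C(k) = 5*(-4) = -20)
E(U) = 8 - U**2*(5 + U) (E(U) = 8 - (U + 5)*U**2 = 8 - (5 + U)*U**2 = 8 - U**2*(5 + U))
u = 19966/18499 (u = 1/(((8 - 1*(-20)**3 - 5*(-20)**2) + 49489)/(45415 + 14483)) = 1/(((8 - 1*(-8000) - 5*400) + 49489)/59898) = 1/(((8 + 8000 - 2000) + 49489)*(1/59898)) = 1/((6008 + 49489)*(1/59898)) = 1/(55497*(1/59898)) = 1/(18499/19966) = 19966/18499 ≈ 1.0793)
-u = -1*19966/18499 = -19966/18499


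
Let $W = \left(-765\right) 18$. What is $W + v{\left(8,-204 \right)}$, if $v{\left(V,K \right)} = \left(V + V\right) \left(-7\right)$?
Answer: $-13882$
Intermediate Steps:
$W = -13770$
$v{\left(V,K \right)} = - 14 V$ ($v{\left(V,K \right)} = 2 V \left(-7\right) = - 14 V$)
$W + v{\left(8,-204 \right)} = -13770 - 112 = -13882$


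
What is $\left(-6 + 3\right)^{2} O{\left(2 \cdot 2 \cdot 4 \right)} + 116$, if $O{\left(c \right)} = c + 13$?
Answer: $377$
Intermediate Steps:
$O{\left(c \right)} = 13 + c$
$\left(-6 + 3\right)^{2} O{\left(2 \cdot 2 \cdot 4 \right)} + 116 = \left(-6 + 3\right)^{2} \left(13 + 2 \cdot 2 \cdot 4\right) + 116 = \left(-3\right)^{2} \left(13 + 4 \cdot 4\right) + 116 = 9 \left(13 + 16\right) + 116 = 9 \cdot 29 + 116 = 261 + 116 = 377$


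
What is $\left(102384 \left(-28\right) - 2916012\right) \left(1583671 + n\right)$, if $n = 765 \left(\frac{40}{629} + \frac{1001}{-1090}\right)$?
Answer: $- \frac{36918946539596550}{4033} \approx -9.1542 \cdot 10^{12}$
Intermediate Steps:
$n = - \frac{5274261}{8066}$ ($n = 765 \left(40 \cdot \frac{1}{629} + 1001 \left(- \frac{1}{1090}\right)\right) = 765 \left(\frac{40}{629} - \frac{1001}{1090}\right) = 765 \left(- \frac{586029}{685610}\right) = - \frac{5274261}{8066} \approx -653.89$)
$\left(102384 \left(-28\right) - 2916012\right) \left(1583671 + n\right) = \left(102384 \left(-28\right) - 2916012\right) \left(1583671 - \frac{5274261}{8066}\right) = \left(-2866752 - 2916012\right) \frac{12768616025}{8066} = \left(-5782764\right) \frac{12768616025}{8066} = - \frac{36918946539596550}{4033}$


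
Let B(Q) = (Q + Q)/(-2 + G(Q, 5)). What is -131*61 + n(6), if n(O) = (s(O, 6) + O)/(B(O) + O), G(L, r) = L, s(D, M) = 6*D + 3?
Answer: -7986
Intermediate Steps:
s(D, M) = 3 + 6*D
B(Q) = 2*Q/(-2 + Q) (B(Q) = (Q + Q)/(-2 + Q) = (2*Q)/(-2 + Q) = 2*Q/(-2 + Q))
n(O) = (3 + 7*O)/(O + 2*O/(-2 + O)) (n(O) = ((3 + 6*O) + O)/(2*O/(-2 + O) + O) = (3 + 7*O)/(O + 2*O/(-2 + O)))
-131*61 + n(6) = -131*61 + (7 - 11/6 - 6/6**2) = -7991 + (7 - 11*1/6 - 6*1/36) = -7991 + (7 - 11/6 - 1/6) = -7991 + 5 = -7986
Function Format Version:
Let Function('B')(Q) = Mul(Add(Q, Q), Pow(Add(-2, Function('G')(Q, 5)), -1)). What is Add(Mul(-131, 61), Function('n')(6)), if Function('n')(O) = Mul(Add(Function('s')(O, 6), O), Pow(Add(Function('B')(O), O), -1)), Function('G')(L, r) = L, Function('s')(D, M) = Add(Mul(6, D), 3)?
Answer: -7986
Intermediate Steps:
Function('s')(D, M) = Add(3, Mul(6, D))
Function('B')(Q) = Mul(2, Q, Pow(Add(-2, Q), -1)) (Function('B')(Q) = Mul(Add(Q, Q), Pow(Add(-2, Q), -1)) = Mul(Mul(2, Q), Pow(Add(-2, Q), -1)) = Mul(2, Q, Pow(Add(-2, Q), -1)))
Function('n')(O) = Mul(Pow(Add(O, Mul(2, O, Pow(Add(-2, O), -1))), -1), Add(3, Mul(7, O))) (Function('n')(O) = Mul(Add(Add(3, Mul(6, O)), O), Pow(Add(Mul(2, O, Pow(Add(-2, O), -1)), O), -1)) = Mul(Add(3, Mul(7, O)), Pow(Add(O, Mul(2, O, Pow(Add(-2, O), -1))), -1)) = Mul(Pow(Add(O, Mul(2, O, Pow(Add(-2, O), -1))), -1), Add(3, Mul(7, O))))
Add(Mul(-131, 61), Function('n')(6)) = Add(Mul(-131, 61), Add(7, Mul(-11, Pow(6, -1)), Mul(-6, Pow(6, -2)))) = Add(-7991, Add(7, Mul(-11, Rational(1, 6)), Mul(-6, Rational(1, 36)))) = Add(-7991, Add(7, Rational(-11, 6), Rational(-1, 6))) = Add(-7991, 5) = -7986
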